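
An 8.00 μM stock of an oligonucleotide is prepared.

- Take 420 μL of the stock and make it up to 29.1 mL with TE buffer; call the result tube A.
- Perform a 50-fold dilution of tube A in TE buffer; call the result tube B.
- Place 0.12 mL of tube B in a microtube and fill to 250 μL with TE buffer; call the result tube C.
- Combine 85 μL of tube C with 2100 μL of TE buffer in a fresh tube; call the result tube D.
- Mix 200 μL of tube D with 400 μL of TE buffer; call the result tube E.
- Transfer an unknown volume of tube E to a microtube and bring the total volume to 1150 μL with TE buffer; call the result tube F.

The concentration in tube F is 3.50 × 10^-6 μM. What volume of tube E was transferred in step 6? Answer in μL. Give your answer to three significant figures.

280 μL

Step 1: 420 μL brought to 29.1 mL → factor 29100/420 = 69.286
Step 2: 50-fold → factor 50
Step 3: 0.12 mL brought to 250 μL → factor 0.25/0.12 = 2.0833
Step 4: 85 μL + 2100 μL = 2185 μL total → factor 2185/85 = 25.706
Step 5: 200 μL + 400 μL = 600 μL total → factor 600/200 = 3
Step 6: v brought to 1150 μL → factor = 1150 μL/v
Product of known-step factors = 5.5658 × 10^5
Overall factor = 8.00 μM / (3.50 × 10^-6 μM) = 2.2857 × 10^6
Step-6 factor = 2.2857 × 10^6 / 5.5658 × 10^5 = 4.1067
v = 1150 μL / 4.1067 = 280 μL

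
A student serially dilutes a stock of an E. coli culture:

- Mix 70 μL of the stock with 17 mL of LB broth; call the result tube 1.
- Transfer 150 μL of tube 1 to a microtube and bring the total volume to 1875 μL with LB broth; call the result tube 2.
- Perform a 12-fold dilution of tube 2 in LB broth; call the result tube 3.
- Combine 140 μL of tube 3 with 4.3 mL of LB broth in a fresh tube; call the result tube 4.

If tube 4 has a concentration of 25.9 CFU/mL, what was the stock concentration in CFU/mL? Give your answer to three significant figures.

3.00 × 10^7 CFU/mL

Step 1: 70 μL + 17 mL = 17070 μL total → factor 17070/70 = 243.86
Step 2: 150 μL brought to 1875 μL → factor 1875/150 = 12.5
Step 3: 12-fold → factor 12
Step 4: 140 μL + 4.3 mL = 4440 μL total → factor 4440/140 = 31.714
Overall dilution factor = 243.86 × 12.5 × 12 × 31.714 = 1.1601 × 10^6
Stock = 25.9 CFU/mL × 1.1601 × 10^6 = 3.00 × 10^7 CFU/mL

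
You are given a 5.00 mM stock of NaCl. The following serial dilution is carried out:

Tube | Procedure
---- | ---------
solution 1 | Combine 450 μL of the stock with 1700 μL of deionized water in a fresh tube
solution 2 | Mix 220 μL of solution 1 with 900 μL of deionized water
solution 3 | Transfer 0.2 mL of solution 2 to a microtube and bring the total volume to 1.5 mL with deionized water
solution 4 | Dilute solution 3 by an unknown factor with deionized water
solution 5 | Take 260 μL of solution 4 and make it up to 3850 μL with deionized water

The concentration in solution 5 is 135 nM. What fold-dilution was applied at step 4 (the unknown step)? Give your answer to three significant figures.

13.7-fold

Step 1: 450 μL + 1700 μL = 2150 μL total → factor 2150/450 = 4.7778
Step 2: 220 μL + 900 μL = 1120 μL total → factor 1120/220 = 5.0909
Step 3: 0.2 mL brought to 1.5 mL → factor 1.5/0.2 = 7.5
Step 4: unknown factor x
Step 5: 260 μL brought to 3850 μL → factor 3850/260 = 14.808
Product of known-step factors = 2701.3
Overall factor = 5.00 mM / (135 nM) = 37037
x = 37037 / 2701.3 = 13.7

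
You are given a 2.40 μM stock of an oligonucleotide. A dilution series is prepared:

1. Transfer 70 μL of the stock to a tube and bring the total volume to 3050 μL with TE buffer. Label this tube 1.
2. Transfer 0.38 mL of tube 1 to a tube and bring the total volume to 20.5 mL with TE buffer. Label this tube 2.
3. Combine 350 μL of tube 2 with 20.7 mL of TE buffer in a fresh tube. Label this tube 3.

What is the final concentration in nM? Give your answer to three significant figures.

Step 1: 70 μL brought to 3050 μL → factor 3050/70 = 43.571
Step 2: 0.38 mL brought to 20.5 mL → factor 20.5/0.38 = 53.947
Step 3: 350 μL + 20.7 mL = 21050 μL total → factor 21050/350 = 60.143
Overall dilution factor = 43.571 × 53.947 × 60.143 = 1.4137 × 10^5
Final = 2.40 μM / 1.4137 × 10^5 = 1.698 × 10^-5 μM = 0.0170 nM

0.0170 nM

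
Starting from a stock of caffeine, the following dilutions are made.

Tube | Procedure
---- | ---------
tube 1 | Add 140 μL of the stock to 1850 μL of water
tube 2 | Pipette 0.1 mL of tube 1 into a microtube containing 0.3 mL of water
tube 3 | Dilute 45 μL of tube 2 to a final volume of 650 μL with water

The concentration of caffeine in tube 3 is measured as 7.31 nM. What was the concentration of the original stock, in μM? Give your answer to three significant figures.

6.00 μM

Step 1: 140 μL + 1850 μL = 1990 μL total → factor 1990/140 = 14.214
Step 2: 0.1 mL + 0.3 mL = 0.4 mL total → factor 0.4/0.1 = 4
Step 3: 45 μL brought to 650 μL → factor 650/45 = 14.444
Overall dilution factor = 14.214 × 4 × 14.444 = 821.27
Stock = 7.31 nM × 821.27 = 6003 nM = 6.00 μM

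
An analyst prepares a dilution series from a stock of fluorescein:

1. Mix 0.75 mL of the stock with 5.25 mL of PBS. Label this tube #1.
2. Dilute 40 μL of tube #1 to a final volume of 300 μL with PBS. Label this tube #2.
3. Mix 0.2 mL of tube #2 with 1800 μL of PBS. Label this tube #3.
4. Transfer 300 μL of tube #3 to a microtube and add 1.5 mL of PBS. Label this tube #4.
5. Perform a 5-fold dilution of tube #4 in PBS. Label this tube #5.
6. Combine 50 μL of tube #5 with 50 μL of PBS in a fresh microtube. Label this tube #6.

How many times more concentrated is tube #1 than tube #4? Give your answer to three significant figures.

450

Step 1: 0.75 mL + 5.25 mL = 6 mL total → factor 6/0.75 = 8
Step 2: 40 μL brought to 300 μL → factor 300/40 = 7.5
Step 3: 0.2 mL + 1800 μL = 2 mL total → factor 2/0.2 = 10
Step 4: 300 μL + 1.5 mL = 1800 μL total → factor 1800/300 = 6
Dilution factor to tube #1 = 8; to tube #4 = 3600
[tube #1]/[tube #4] = (factor to tube #4)/(factor to tube #1) = 3600/8 = 450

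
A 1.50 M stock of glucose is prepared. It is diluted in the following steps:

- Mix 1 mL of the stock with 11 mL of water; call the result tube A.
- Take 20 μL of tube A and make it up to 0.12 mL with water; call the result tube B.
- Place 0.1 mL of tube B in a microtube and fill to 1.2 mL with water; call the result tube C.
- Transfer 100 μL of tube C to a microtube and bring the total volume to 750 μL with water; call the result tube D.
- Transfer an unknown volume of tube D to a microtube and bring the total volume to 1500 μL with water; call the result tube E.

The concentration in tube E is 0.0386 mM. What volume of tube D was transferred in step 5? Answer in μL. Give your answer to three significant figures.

Step 1: 1 mL + 11 mL = 12 mL total → factor 12/1 = 12
Step 2: 20 μL brought to 0.12 mL → factor 120/20 = 6
Step 3: 0.1 mL brought to 1.2 mL → factor 1.2/0.1 = 12
Step 4: 100 μL brought to 750 μL → factor 750/100 = 7.5
Step 5: v brought to 1500 μL → factor = 1500 μL/v
Product of known-step factors = 6480
Overall factor = 1.50 M / (0.0386 mM) = 38860
Step-5 factor = 38860 / 6480 = 5.9969
v = 1500 μL / 5.9969 = 250 μL

250 μL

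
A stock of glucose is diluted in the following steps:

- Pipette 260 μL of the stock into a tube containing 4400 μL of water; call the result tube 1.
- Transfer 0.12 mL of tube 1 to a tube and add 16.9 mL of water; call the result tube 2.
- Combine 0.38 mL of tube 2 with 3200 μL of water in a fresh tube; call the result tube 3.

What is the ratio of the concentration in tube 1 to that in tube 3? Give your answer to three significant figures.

1.34 × 10^3

Step 1: 260 μL + 4400 μL = 4660 μL total → factor 4660/260 = 17.923
Step 2: 0.12 mL + 16.9 mL = 17.02 mL total → factor 17.02/0.12 = 141.83
Step 3: 0.38 mL + 3200 μL = 3.58 mL total → factor 3.58/0.38 = 9.4211
Dilution factor to tube 1 = 17.923; to tube 3 = 23949
[tube 1]/[tube 3] = (factor to tube 3)/(factor to tube 1) = 23949/17.923 = 1.34 × 10^3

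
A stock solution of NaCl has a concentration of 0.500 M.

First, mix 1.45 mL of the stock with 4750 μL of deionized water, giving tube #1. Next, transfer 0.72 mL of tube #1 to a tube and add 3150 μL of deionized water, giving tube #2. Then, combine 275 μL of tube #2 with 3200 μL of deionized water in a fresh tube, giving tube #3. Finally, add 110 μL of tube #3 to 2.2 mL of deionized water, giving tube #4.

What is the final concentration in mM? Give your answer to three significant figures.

Step 1: 1.45 mL + 4750 μL = 6.2 mL total → factor 6.2/1.45 = 4.2759
Step 2: 0.72 mL + 3150 μL = 3.87 mL total → factor 3.87/0.72 = 5.375
Step 3: 275 μL + 3200 μL = 3475 μL total → factor 3475/275 = 12.636
Step 4: 110 μL + 2.2 mL = 2310 μL total → factor 2310/110 = 21
Overall dilution factor = 4.2759 × 5.375 × 12.636 × 21 = 6098.8
Final = 0.500 M / 6098.8 = 8.198 × 10^-5 M = 0.0820 mM

0.0820 mM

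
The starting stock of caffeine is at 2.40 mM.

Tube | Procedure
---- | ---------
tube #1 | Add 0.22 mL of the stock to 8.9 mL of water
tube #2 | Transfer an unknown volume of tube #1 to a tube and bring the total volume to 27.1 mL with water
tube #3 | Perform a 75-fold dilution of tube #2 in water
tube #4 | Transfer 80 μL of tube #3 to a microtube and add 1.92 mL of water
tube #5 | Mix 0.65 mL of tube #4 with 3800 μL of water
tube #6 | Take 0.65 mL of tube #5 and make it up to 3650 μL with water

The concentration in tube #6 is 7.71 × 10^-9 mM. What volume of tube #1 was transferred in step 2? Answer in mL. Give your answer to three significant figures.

0.260 mL

Step 1: 0.22 mL + 8.9 mL = 9.12 mL total → factor 9.12/0.22 = 41.455
Step 2: v brought to 27.1 mL → factor = 27.1 mL/v
Step 3: 75-fold → factor 75
Step 4: 80 μL + 1.92 mL = 2000 μL total → factor 2000/80 = 25
Step 5: 0.65 mL + 3800 μL = 4.45 mL total → factor 4.45/0.65 = 6.8462
Step 6: 0.65 mL brought to 3650 μL → factor 3.65/0.65 = 5.6154
Product of known-step factors = 2.9881 × 10^6
Overall factor = 2.40 mM / (7.71 × 10^-9 mM) = 3.1128 × 10^8
Step-2 factor = 3.1128 × 10^8 / 2.9881 × 10^6 = 104.17
v = 27.1 mL / 104.17 = 0.260 mL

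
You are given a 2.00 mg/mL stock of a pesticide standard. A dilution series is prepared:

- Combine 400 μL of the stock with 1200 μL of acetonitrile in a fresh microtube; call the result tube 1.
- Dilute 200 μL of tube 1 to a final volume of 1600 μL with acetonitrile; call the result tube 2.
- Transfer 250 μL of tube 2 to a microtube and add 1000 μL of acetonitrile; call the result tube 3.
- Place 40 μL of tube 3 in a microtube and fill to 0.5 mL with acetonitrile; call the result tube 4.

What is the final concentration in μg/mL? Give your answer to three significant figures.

1.00 μg/mL

Step 1: 400 μL + 1200 μL = 1600 μL total → factor 1600/400 = 4
Step 2: 200 μL brought to 1600 μL → factor 1600/200 = 8
Step 3: 250 μL + 1000 μL = 1250 μL total → factor 1250/250 = 5
Step 4: 40 μL brought to 0.5 mL → factor 500/40 = 12.5
Overall dilution factor = 4 × 8 × 5 × 12.5 = 2000
Final = 2.00 mg/mL / 2000 = 0.001000 mg/mL = 1.00 μg/mL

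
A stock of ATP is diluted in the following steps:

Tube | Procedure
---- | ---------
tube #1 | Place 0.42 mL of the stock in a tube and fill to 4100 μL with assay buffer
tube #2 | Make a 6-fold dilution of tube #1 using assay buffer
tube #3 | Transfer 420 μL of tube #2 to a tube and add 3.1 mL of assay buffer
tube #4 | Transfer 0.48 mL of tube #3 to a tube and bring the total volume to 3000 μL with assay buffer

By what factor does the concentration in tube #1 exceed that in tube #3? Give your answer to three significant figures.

Step 1: 0.42 mL brought to 4100 μL → factor 4.1/0.42 = 9.7619
Step 2: 6-fold → factor 6
Step 3: 420 μL + 3.1 mL = 3520 μL total → factor 3520/420 = 8.381
Dilution factor to tube #1 = 9.7619; to tube #3 = 490.88
[tube #1]/[tube #3] = (factor to tube #3)/(factor to tube #1) = 490.88/9.7619 = 50.3

50.3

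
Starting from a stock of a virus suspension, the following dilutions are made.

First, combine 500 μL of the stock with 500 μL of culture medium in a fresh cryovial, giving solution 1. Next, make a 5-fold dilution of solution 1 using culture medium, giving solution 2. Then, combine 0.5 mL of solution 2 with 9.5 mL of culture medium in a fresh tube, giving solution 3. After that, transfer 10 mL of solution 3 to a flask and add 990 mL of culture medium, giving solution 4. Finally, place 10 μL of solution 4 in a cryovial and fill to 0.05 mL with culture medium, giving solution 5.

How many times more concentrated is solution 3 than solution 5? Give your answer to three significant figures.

500

Step 1: 500 μL + 500 μL = 1000 μL total → factor 1000/500 = 2
Step 2: 5-fold → factor 5
Step 3: 0.5 mL + 9.5 mL = 10 mL total → factor 10/0.5 = 20
Step 4: 10 mL + 990 mL = 1000 mL total → factor 1000/10 = 100
Step 5: 10 μL brought to 0.05 mL → factor 50/10 = 5
Dilution factor to solution 3 = 200; to solution 5 = 1 × 10^5
[solution 3]/[solution 5] = (factor to solution 5)/(factor to solution 3) = 1 × 10^5/200 = 500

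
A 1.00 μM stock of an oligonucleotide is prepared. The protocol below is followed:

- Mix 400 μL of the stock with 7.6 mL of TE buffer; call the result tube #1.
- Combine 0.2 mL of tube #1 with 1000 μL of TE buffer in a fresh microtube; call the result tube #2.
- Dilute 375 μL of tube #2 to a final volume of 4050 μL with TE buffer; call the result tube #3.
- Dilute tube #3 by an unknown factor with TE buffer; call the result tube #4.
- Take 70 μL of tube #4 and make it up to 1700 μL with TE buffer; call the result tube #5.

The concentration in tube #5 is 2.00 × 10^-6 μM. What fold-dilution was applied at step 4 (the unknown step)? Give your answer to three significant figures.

Step 1: 400 μL + 7.6 mL = 8000 μL total → factor 8000/400 = 20
Step 2: 0.2 mL + 1000 μL = 1.2 mL total → factor 1.2/0.2 = 6
Step 3: 375 μL brought to 4050 μL → factor 4050/375 = 10.8
Step 4: unknown factor x
Step 5: 70 μL brought to 1700 μL → factor 1700/70 = 24.286
Product of known-step factors = 31474
Overall factor = 1.00 μM / (2.00 × 10^-6 μM) = 5 × 10^5
x = 5 × 10^5 / 31474 = 15.9

15.9-fold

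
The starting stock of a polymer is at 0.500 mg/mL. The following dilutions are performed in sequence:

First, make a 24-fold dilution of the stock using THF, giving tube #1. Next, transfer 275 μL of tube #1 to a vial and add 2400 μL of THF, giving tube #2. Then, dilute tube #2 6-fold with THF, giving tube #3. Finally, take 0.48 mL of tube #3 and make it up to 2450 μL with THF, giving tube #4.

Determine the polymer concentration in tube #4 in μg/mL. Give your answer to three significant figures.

Step 1: 24-fold → factor 24
Step 2: 275 μL + 2400 μL = 2675 μL total → factor 2675/275 = 9.7273
Step 3: 6-fold → factor 6
Step 4: 0.48 mL brought to 2450 μL → factor 2.45/0.48 = 5.1042
Overall dilution factor = 24 × 9.7273 × 6 × 5.1042 = 7149.5
Final = 0.500 mg/mL / 7149.5 = 6.993 × 10^-5 mg/mL = 0.0699 μg/mL

0.0699 μg/mL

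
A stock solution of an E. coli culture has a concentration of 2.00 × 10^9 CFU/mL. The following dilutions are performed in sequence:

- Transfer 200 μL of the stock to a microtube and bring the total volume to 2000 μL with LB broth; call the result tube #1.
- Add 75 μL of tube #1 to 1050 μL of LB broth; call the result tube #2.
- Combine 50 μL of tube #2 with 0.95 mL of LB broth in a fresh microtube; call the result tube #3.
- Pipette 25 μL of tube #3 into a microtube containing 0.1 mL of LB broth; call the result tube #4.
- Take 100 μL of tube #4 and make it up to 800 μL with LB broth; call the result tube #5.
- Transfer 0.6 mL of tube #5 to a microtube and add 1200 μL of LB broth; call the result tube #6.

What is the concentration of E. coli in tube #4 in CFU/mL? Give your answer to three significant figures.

1.33 × 10^5 CFU/mL

Step 1: 200 μL brought to 2000 μL → factor 2000/200 = 10
Step 2: 75 μL + 1050 μL = 1125 μL total → factor 1125/75 = 15
Step 3: 50 μL + 0.95 mL = 1000 μL total → factor 1000/50 = 20
Step 4: 25 μL + 0.1 mL = 125 μL total → factor 125/25 = 5
Dilution factor through tube #4 = 10 × 15 × 20 × 5 = 15000
[tube #4] = 2.00 × 10^9 CFU/mL / 15000 = 1.33 × 10^5 CFU/mL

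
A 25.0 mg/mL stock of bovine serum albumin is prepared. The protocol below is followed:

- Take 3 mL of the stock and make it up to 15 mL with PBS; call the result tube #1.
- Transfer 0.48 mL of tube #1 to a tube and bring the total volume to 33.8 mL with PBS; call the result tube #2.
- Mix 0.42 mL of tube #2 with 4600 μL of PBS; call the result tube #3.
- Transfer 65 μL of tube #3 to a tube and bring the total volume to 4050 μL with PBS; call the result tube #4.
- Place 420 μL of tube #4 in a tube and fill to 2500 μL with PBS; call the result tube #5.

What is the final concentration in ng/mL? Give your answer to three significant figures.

Step 1: 3 mL brought to 15 mL → factor 15/3 = 5
Step 2: 0.48 mL brought to 33.8 mL → factor 33.8/0.48 = 70.417
Step 3: 0.42 mL + 4600 μL = 5.02 mL total → factor 5.02/0.42 = 11.952
Step 4: 65 μL brought to 4050 μL → factor 4050/65 = 62.308
Step 5: 420 μL brought to 2500 μL → factor 2500/420 = 5.9524
Overall dilution factor = 5 × 70.417 × 11.952 × 62.308 × 5.9524 = 1.5607 × 10^6
Final = 25.0 mg/mL / 1.5607 × 10^6 = 1.602 × 10^-5 mg/mL = 16.0 ng/mL

16.0 ng/mL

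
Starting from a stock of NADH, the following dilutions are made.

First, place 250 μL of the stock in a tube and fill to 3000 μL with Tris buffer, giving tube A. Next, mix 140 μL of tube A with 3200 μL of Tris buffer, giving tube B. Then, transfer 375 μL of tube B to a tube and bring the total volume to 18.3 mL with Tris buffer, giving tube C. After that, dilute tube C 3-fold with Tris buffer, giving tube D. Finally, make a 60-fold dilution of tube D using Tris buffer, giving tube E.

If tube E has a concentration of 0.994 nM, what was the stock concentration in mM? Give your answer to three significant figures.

2.50 mM

Step 1: 250 μL brought to 3000 μL → factor 3000/250 = 12
Step 2: 140 μL + 3200 μL = 3340 μL total → factor 3340/140 = 23.857
Step 3: 375 μL brought to 18.3 mL → factor 18300/375 = 48.8
Step 4: 3-fold → factor 3
Step 5: 60-fold → factor 60
Overall dilution factor = 12 × 23.857 × 48.8 × 3 × 60 = 2.5147 × 10^6
Stock = 0.994 nM × 2.5147 × 10^6 = 2.500 × 10^6 nM = 2.50 mM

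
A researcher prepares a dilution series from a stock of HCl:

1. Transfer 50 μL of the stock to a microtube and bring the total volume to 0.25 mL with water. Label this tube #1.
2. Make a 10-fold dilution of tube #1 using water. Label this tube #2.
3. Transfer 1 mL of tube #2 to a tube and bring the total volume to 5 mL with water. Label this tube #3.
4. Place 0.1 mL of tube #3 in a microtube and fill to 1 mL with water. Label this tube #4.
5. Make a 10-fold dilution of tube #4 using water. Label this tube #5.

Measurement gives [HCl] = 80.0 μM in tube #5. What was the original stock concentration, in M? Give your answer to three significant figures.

2.00 M

Step 1: 50 μL brought to 0.25 mL → factor 250/50 = 5
Step 2: 10-fold → factor 10
Step 3: 1 mL brought to 5 mL → factor 5/1 = 5
Step 4: 0.1 mL brought to 1 mL → factor 1/0.1 = 10
Step 5: 10-fold → factor 10
Overall dilution factor = 5 × 10 × 5 × 10 × 10 = 25000
Stock = 80.0 μM × 25000 = 2.000 × 10^6 μM = 2.00 M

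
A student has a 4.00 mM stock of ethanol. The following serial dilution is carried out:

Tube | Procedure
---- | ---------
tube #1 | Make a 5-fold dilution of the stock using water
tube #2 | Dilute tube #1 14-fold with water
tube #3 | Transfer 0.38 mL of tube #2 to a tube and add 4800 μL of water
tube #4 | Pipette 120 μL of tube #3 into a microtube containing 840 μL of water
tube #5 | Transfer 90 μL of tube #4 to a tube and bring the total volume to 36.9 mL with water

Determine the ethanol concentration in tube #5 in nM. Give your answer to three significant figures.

1.28 nM

Step 1: 5-fold → factor 5
Step 2: 14-fold → factor 14
Step 3: 0.38 mL + 4800 μL = 5.18 mL total → factor 5.18/0.38 = 13.632
Step 4: 120 μL + 840 μL = 960 μL total → factor 960/120 = 8
Step 5: 90 μL brought to 36.9 mL → factor 36900/90 = 410
Overall dilution factor = 5 × 14 × 13.632 × 8 × 410 = 3.1298 × 10^6
Final = 4.00 mM / 3.1298 × 10^6 = 1.278 × 10^-6 mM = 1.28 nM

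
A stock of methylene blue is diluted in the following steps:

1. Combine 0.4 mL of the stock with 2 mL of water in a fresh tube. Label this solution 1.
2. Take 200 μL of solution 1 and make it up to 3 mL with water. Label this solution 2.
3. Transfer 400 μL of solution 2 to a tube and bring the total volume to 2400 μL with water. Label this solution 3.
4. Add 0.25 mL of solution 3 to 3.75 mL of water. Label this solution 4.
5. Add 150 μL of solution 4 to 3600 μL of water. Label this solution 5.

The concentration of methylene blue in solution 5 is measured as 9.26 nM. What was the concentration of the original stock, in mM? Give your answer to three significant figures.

2.00 mM

Step 1: 0.4 mL + 2 mL = 2.4 mL total → factor 2.4/0.4 = 6
Step 2: 200 μL brought to 3 mL → factor 3000/200 = 15
Step 3: 400 μL brought to 2400 μL → factor 2400/400 = 6
Step 4: 0.25 mL + 3.75 mL = 4 mL total → factor 4/0.25 = 16
Step 5: 150 μL + 3600 μL = 3750 μL total → factor 3750/150 = 25
Overall dilution factor = 6 × 15 × 6 × 16 × 25 = 2.16 × 10^5
Stock = 9.26 nM × 2.16 × 10^5 = 2.000 × 10^6 nM = 2.00 mM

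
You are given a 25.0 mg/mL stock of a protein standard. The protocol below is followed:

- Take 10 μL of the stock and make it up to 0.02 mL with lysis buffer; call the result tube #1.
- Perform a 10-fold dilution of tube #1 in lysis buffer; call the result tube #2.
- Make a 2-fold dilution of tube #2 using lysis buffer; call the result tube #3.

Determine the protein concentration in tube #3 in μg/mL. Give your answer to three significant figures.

Step 1: 10 μL brought to 0.02 mL → factor 20/10 = 2
Step 2: 10-fold → factor 10
Step 3: 2-fold → factor 2
Overall dilution factor = 2 × 10 × 2 = 40
Final = 25.0 mg/mL / 40 = 0.6250 mg/mL = 625 μg/mL

625 μg/mL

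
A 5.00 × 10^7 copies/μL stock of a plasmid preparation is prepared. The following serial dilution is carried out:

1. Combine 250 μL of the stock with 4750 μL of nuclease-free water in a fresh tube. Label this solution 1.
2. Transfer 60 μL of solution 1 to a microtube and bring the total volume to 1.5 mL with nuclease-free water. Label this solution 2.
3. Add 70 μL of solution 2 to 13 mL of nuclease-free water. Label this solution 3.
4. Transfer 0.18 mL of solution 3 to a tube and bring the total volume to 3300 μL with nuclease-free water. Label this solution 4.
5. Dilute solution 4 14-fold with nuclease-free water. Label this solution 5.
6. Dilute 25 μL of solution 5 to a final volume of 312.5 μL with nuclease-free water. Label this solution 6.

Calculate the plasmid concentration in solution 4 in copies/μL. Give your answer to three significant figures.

Step 1: 250 μL + 4750 μL = 5000 μL total → factor 5000/250 = 20
Step 2: 60 μL brought to 1.5 mL → factor 1500/60 = 25
Step 3: 70 μL + 13 mL = 13070 μL total → factor 13070/70 = 186.71
Step 4: 0.18 mL brought to 3300 μL → factor 3.3/0.18 = 18.333
Dilution factor through solution 4 = 20 × 25 × 186.71 × 18.333 = 1.7115 × 10^6
[solution 4] = 5.00 × 10^7 copies/μL / 1.7115 × 10^6 = 29.2 copies/μL

29.2 copies/μL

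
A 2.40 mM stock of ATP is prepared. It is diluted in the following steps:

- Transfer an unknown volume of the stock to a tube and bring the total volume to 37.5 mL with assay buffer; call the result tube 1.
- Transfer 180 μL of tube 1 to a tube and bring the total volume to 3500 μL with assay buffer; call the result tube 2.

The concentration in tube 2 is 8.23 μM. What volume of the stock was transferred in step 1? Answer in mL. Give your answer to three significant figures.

2.50 mL

Step 1: v brought to 37.5 mL → factor = 37.5 mL/v
Step 2: 180 μL brought to 3500 μL → factor 3500/180 = 19.444
Product of known-step factors = 19.444
Overall factor = 2.40 mM / (8.23 μM) = 291.62
Step-1 factor = 291.62 / 19.444 = 14.997
v = 37.5 mL / 14.997 = 2.50 mL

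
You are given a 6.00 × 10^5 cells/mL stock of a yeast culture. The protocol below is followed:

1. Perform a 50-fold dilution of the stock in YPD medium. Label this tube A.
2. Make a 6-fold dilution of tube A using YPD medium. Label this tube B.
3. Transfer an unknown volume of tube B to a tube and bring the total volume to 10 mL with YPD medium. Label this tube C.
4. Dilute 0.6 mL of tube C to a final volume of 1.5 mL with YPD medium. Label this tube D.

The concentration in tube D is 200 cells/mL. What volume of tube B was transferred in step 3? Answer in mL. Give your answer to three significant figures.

Step 1: 50-fold → factor 50
Step 2: 6-fold → factor 6
Step 3: v brought to 10 mL → factor = 10 mL/v
Step 4: 0.6 mL brought to 1.5 mL → factor 1.5/0.6 = 2.5
Product of known-step factors = 750
Overall factor = 6.00 × 10^5 cells/mL / (200 cells/mL) = 3000
Step-3 factor = 3000 / 750 = 4
v = 10 mL / 4 = 2.50 mL

2.50 mL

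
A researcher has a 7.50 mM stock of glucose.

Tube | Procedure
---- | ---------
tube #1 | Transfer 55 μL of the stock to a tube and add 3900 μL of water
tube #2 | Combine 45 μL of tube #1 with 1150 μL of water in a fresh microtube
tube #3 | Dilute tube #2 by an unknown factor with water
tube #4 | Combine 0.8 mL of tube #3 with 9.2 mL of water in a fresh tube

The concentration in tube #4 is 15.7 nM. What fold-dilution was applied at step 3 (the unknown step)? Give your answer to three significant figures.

20.0-fold

Step 1: 55 μL + 3900 μL = 3955 μL total → factor 3955/55 = 71.909
Step 2: 45 μL + 1150 μL = 1195 μL total → factor 1195/45 = 26.556
Step 3: unknown factor x
Step 4: 0.8 mL + 9.2 mL = 10 mL total → factor 10/0.8 = 12.5
Product of known-step factors = 23870
Overall factor = 7.50 mM / (15.7 nM) = 4.7771 × 10^5
x = 4.7771 × 10^5 / 23870 = 20.0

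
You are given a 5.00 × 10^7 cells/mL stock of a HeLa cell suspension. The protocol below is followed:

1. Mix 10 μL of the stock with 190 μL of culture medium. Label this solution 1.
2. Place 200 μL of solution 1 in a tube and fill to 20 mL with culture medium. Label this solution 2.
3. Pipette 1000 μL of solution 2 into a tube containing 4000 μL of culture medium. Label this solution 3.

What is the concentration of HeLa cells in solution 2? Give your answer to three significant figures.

Step 1: 10 μL + 190 μL = 200 μL total → factor 200/10 = 20
Step 2: 200 μL brought to 20 mL → factor 20000/200 = 100
Dilution factor through solution 2 = 20 × 100 = 2000
[solution 2] = 5.00 × 10^7 cells/mL / 2000 = 2.50 × 10^4 cells/mL

2.50 × 10^4 cells/mL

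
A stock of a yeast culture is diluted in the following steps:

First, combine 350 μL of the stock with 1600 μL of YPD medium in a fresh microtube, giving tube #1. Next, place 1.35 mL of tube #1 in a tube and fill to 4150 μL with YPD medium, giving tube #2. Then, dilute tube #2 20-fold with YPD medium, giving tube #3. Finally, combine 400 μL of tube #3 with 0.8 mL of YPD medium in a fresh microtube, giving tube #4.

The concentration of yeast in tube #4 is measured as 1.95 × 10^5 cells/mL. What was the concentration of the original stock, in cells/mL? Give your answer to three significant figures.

Step 1: 350 μL + 1600 μL = 1950 μL total → factor 1950/350 = 5.5714
Step 2: 1.35 mL brought to 4150 μL → factor 4.15/1.35 = 3.0741
Step 3: 20-fold → factor 20
Step 4: 400 μL + 0.8 mL = 1200 μL total → factor 1200/400 = 3
Overall dilution factor = 5.5714 × 3.0741 × 20 × 3 = 1027.6
Stock = 1.95 × 10^5 cells/mL × 1027.6 = 2.00 × 10^8 cells/mL

2.00 × 10^8 cells/mL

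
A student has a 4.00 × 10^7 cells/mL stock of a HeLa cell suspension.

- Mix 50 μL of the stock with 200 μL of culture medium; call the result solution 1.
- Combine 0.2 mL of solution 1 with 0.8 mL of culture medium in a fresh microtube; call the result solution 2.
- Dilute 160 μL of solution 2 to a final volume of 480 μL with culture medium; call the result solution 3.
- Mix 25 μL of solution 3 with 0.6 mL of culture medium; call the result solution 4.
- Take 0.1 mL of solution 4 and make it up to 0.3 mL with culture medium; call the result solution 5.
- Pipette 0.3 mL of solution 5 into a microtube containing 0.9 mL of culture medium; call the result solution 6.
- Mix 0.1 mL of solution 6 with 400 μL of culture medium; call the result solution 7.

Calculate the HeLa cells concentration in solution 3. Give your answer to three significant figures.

5.33 × 10^5 cells/mL

Step 1: 50 μL + 200 μL = 250 μL total → factor 250/50 = 5
Step 2: 0.2 mL + 0.8 mL = 1 mL total → factor 1/0.2 = 5
Step 3: 160 μL brought to 480 μL → factor 480/160 = 3
Dilution factor through solution 3 = 5 × 5 × 3 = 75
[solution 3] = 4.00 × 10^7 cells/mL / 75 = 5.33 × 10^5 cells/mL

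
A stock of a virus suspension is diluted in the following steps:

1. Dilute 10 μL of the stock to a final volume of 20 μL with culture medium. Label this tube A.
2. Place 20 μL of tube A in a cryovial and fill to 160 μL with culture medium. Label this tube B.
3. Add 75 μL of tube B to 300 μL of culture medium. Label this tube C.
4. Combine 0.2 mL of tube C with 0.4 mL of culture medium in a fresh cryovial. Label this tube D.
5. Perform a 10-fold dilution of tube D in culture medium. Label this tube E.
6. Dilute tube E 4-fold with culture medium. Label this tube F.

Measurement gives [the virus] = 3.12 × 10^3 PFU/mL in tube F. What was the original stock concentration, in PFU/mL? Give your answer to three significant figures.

Step 1: 10 μL brought to 20 μL → factor 20/10 = 2
Step 2: 20 μL brought to 160 μL → factor 160/20 = 8
Step 3: 75 μL + 300 μL = 375 μL total → factor 375/75 = 5
Step 4: 0.2 mL + 0.4 mL = 0.6 mL total → factor 0.6/0.2 = 3
Step 5: 10-fold → factor 10
Step 6: 4-fold → factor 4
Overall dilution factor = 2 × 8 × 5 × 3 × 10 × 4 = 9600
Stock = 3.12 × 10^3 PFU/mL × 9600 = 3.00 × 10^7 PFU/mL

3.00 × 10^7 PFU/mL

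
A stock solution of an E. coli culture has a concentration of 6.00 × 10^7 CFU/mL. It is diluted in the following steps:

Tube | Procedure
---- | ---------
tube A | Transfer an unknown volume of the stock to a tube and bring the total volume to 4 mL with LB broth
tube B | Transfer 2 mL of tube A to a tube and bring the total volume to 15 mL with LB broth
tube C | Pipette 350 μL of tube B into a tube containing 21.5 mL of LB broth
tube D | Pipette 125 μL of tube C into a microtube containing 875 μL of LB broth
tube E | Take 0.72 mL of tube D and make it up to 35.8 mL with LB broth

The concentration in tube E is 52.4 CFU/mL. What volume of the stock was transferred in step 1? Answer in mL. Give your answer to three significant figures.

0.651 mL

Step 1: v brought to 4 mL → factor = 4 mL/v
Step 2: 2 mL brought to 15 mL → factor 15/2 = 7.5
Step 3: 350 μL + 21.5 mL = 21850 μL total → factor 21850/350 = 62.429
Step 4: 125 μL + 875 μL = 1000 μL total → factor 1000/125 = 8
Step 5: 0.72 mL brought to 35.8 mL → factor 35.8/0.72 = 49.722
Product of known-step factors = 1.8625 × 10^5
Overall factor = 6.00 × 10^7 CFU/mL / (52.4 CFU/mL) = 1.145 × 10^6
Step-1 factor = 1.145 × 10^6 / 1.8625 × 10^5 = 6.148
v = 4 mL / 6.148 = 0.651 mL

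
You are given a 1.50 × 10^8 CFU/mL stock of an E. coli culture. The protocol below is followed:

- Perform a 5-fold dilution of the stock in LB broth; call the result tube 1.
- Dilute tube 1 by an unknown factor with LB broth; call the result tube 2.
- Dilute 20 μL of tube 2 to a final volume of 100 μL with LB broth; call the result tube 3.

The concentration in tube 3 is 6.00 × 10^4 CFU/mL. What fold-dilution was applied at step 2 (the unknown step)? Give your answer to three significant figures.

Step 1: 5-fold → factor 5
Step 2: unknown factor x
Step 3: 20 μL brought to 100 μL → factor 100/20 = 5
Product of known-step factors = 25
Overall factor = 1.50 × 10^8 CFU/mL / (6.00 × 10^4 CFU/mL) = 2500
x = 2500 / 25 = 100

100-fold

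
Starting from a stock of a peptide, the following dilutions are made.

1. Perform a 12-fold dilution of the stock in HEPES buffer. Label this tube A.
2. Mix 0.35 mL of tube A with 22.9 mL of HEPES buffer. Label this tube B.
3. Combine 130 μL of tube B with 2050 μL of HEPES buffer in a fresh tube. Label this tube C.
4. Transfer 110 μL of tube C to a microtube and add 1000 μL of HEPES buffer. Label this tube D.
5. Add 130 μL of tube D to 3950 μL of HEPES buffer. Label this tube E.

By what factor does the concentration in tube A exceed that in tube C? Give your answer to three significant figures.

1.11 × 10^3

Step 1: 12-fold → factor 12
Step 2: 0.35 mL + 22.9 mL = 23.25 mL total → factor 23.25/0.35 = 66.429
Step 3: 130 μL + 2050 μL = 2180 μL total → factor 2180/130 = 16.769
Dilution factor to tube A = 12; to tube C = 13367
[tube A]/[tube C] = (factor to tube C)/(factor to tube A) = 13367/12 = 1.11 × 10^3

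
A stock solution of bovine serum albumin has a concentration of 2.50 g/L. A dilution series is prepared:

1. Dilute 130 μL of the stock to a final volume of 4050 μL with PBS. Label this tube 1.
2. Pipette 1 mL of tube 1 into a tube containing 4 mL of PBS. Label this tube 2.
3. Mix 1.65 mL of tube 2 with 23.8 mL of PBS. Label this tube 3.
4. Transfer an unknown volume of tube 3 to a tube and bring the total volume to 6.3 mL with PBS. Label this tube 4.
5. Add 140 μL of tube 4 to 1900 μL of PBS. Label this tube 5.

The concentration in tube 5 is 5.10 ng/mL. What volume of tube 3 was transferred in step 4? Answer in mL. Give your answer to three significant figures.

0.450 mL

Step 1: 130 μL brought to 4050 μL → factor 4050/130 = 31.154
Step 2: 1 mL + 4 mL = 5 mL total → factor 5/1 = 5
Step 3: 1.65 mL + 23.8 mL = 25.45 mL total → factor 25.45/1.65 = 15.424
Step 4: v brought to 6.3 mL → factor = 6.3 mL/v
Step 5: 140 μL + 1900 μL = 2040 μL total → factor 2040/140 = 14.571
Product of known-step factors = 35010
Overall factor = 2.50 g/L / (5.10 ng/mL) = 4.902 × 10^5
Step-4 factor = 4.902 × 10^5 / 35010 = 14.002
v = 6.3 mL / 14.002 = 0.450 mL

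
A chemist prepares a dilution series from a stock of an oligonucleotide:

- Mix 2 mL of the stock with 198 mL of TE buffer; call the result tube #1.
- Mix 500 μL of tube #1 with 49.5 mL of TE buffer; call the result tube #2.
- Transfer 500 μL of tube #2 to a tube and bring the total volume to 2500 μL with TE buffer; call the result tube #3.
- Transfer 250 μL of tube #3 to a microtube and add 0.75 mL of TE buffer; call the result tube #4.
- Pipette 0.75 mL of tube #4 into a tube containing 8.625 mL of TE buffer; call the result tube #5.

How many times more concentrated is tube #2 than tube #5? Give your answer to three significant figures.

250

Step 1: 2 mL + 198 mL = 200 mL total → factor 200/2 = 100
Step 2: 500 μL + 49.5 mL = 50000 μL total → factor 50000/500 = 100
Step 3: 500 μL brought to 2500 μL → factor 2500/500 = 5
Step 4: 250 μL + 0.75 mL = 1000 μL total → factor 1000/250 = 4
Step 5: 0.75 mL + 8.625 mL = 9.375 mL total → factor 9.375/0.75 = 12.5
Dilution factor to tube #2 = 10000; to tube #5 = 2.5 × 10^6
[tube #2]/[tube #5] = (factor to tube #5)/(factor to tube #2) = 2.5 × 10^6/10000 = 250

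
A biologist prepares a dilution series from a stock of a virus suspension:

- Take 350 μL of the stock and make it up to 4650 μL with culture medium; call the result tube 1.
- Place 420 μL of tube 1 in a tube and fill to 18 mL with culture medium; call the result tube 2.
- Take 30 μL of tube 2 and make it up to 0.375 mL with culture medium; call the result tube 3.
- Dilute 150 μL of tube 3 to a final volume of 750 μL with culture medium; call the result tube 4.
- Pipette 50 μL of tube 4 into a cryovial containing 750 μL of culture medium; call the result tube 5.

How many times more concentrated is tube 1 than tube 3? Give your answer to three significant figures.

536

Step 1: 350 μL brought to 4650 μL → factor 4650/350 = 13.286
Step 2: 420 μL brought to 18 mL → factor 18000/420 = 42.857
Step 3: 30 μL brought to 0.375 mL → factor 375/30 = 12.5
Dilution factor to tube 1 = 13.286; to tube 3 = 7117.3
[tube 1]/[tube 3] = (factor to tube 3)/(factor to tube 1) = 7117.3/13.286 = 536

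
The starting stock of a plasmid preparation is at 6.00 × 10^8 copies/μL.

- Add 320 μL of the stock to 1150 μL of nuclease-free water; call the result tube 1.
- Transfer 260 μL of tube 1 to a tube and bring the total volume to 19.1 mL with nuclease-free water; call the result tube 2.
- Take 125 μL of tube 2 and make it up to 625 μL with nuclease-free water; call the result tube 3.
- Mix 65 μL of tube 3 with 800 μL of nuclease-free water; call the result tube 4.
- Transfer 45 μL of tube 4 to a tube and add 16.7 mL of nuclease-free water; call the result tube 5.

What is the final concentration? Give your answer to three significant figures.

Step 1: 320 μL + 1150 μL = 1470 μL total → factor 1470/320 = 4.5938
Step 2: 260 μL brought to 19.1 mL → factor 19100/260 = 73.462
Step 3: 125 μL brought to 625 μL → factor 625/125 = 5
Step 4: 65 μL + 800 μL = 865 μL total → factor 865/65 = 13.308
Step 5: 45 μL + 16.7 mL = 16745 μL total → factor 16745/45 = 372.11
Overall dilution factor = 4.5938 × 73.462 × 5 × 13.308 × 372.11 = 8.3555 × 10^6
Final = 6.00 × 10^8 copies/μL / 8.3555 × 10^6 = 71.8 copies/μL

71.8 copies/μL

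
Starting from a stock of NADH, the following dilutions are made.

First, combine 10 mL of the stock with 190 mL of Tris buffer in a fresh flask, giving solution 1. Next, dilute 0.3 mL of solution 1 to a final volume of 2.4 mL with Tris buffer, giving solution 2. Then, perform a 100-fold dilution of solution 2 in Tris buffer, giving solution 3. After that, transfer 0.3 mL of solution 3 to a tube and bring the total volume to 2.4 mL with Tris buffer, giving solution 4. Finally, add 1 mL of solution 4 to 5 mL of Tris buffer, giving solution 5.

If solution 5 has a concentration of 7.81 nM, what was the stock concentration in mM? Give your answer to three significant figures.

6.00 mM

Step 1: 10 mL + 190 mL = 200 mL total → factor 200/10 = 20
Step 2: 0.3 mL brought to 2.4 mL → factor 2.4/0.3 = 8
Step 3: 100-fold → factor 100
Step 4: 0.3 mL brought to 2.4 mL → factor 2.4/0.3 = 8
Step 5: 1 mL + 5 mL = 6 mL total → factor 6/1 = 6
Overall dilution factor = 20 × 8 × 100 × 8 × 6 = 7.68 × 10^5
Stock = 7.81 nM × 7.68 × 10^5 = 5.998 × 10^6 nM = 6.00 mM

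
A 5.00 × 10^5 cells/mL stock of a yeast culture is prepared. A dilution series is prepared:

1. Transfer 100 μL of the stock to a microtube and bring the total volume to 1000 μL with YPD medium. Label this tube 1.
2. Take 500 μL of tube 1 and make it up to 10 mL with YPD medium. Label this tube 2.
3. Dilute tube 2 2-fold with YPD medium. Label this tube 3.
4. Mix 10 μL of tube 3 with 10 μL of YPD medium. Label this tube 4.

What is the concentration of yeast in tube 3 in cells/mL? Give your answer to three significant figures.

1.25 × 10^3 cells/mL

Step 1: 100 μL brought to 1000 μL → factor 1000/100 = 10
Step 2: 500 μL brought to 10 mL → factor 10000/500 = 20
Step 3: 2-fold → factor 2
Dilution factor through tube 3 = 10 × 20 × 2 = 400
[tube 3] = 5.00 × 10^5 cells/mL / 400 = 1.25 × 10^3 cells/mL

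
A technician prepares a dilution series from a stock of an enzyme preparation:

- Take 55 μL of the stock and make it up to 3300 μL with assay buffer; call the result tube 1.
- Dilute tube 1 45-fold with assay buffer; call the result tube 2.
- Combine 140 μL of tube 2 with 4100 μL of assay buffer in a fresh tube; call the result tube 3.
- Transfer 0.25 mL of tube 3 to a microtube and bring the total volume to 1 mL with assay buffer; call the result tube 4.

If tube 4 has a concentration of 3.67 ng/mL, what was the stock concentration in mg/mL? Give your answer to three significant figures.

Step 1: 55 μL brought to 3300 μL → factor 3300/55 = 60
Step 2: 45-fold → factor 45
Step 3: 140 μL + 4100 μL = 4240 μL total → factor 4240/140 = 30.286
Step 4: 0.25 mL brought to 1 mL → factor 1/0.25 = 4
Overall dilution factor = 60 × 45 × 30.286 × 4 = 3.2709 × 10^5
Stock = 3.67 ng/mL × 3.2709 × 10^5 = 1.200 × 10^6 ng/mL = 1.20 mg/mL

1.20 mg/mL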